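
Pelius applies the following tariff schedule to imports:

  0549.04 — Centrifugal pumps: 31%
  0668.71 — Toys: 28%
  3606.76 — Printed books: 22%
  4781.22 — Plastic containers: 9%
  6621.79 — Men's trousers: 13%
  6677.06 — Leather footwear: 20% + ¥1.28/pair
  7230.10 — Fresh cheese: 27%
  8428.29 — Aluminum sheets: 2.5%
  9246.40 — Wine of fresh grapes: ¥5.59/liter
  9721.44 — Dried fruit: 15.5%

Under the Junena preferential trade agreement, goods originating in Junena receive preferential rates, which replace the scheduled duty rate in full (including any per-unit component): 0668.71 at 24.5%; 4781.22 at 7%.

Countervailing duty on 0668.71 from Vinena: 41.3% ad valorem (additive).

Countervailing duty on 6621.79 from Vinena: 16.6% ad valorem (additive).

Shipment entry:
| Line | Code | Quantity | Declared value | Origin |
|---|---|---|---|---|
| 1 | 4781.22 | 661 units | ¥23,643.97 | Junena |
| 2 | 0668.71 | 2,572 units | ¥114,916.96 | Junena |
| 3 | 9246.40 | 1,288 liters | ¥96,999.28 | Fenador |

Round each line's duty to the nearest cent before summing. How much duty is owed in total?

¥37,009.66

Line 1 (4781.22, Junena, 661 units, ¥23,643.97):
Base rate for 4781.22 is 9%.
Origin Junena qualifies under the Pelius–Junena agreement and 4781.22 is covered: preferential rate 7% applies instead.
Duty = ¥23,643.97 × 7% = ¥1,655.08.
Line 2 (0668.71, Junena, 2,572 units, ¥114,916.96):
Base rate for 0668.71 is 28%.
Origin Junena qualifies under the Pelius–Junena agreement and 0668.71 is covered: preferential rate 24.5% applies instead.
The additional-duty order on 0668.71 targets Vinena, not Junena; it does not apply.
Duty = ¥114,916.96 × 24.5% = ¥28,154.66.
Line 3 (9246.40, Fenador, 1,288 liters, ¥96,999.28):
Base rate for 9246.40 is ¥5.59/liter.
Duty = 1,288 × ¥5.59 = ¥7,199.92.
Total = ¥1,655.08 + ¥28,154.66 + ¥7,199.92 = ¥37,009.66.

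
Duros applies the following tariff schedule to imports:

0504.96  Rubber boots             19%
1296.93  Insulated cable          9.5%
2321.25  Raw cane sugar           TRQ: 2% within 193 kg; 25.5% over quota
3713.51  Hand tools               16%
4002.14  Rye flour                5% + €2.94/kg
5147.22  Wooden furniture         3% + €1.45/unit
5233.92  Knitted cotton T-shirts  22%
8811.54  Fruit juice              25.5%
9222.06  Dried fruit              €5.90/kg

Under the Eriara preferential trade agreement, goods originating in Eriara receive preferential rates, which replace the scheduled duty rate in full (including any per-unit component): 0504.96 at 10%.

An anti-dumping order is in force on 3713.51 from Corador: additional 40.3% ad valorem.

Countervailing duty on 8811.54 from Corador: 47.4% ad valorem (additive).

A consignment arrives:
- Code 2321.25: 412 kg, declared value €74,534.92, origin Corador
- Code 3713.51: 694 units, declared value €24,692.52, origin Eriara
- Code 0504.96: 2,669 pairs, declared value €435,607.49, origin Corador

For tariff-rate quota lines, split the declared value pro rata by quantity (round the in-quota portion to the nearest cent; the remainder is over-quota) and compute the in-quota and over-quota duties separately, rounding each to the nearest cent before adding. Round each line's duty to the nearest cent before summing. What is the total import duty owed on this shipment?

€97,517.45

Line 1 (2321.25, Corador, 412 kg, €74,534.92):
Code 2321.25 is under a tariff-rate quota (threshold 193 kg). In-quota: 193 kg at 2%; over-quota: 219 kg at 25.5%.
Pro-rata value split: in-quota = €74,534.92 × 193/412 = €34,915.63; over-quota = €74,534.92 − €34,915.63 = €39,619.29.
In-quota duty = €34,915.63 × 2% = €698.31. Over-quota duty = €39,619.29 × 25.5% = €10,102.92.
Line duty = €698.31 + €10,102.92 = €10,801.23.
Line 2 (3713.51, Eriara, 694 units, €24,692.52):
Base rate for 3713.51 is 16%.
Origin Eriara is the FTA partner but 3713.51 is not on the preference list; base rate stands.
The additional-duty order on 3713.51 targets Corador, not Eriara; it does not apply.
Duty = €24,692.52 × 16% = €3,950.80.
Line 3 (0504.96, Corador, 2,669 pairs, €435,607.49):
Base rate for 0504.96 is 19%.
0504.96 has an FTA preferential rate, but origin Corador is not Eriara; base rate stands.
Duty = €435,607.49 × 19% = €82,765.42.
Total = €10,801.23 + €3,950.80 + €82,765.42 = €97,517.45.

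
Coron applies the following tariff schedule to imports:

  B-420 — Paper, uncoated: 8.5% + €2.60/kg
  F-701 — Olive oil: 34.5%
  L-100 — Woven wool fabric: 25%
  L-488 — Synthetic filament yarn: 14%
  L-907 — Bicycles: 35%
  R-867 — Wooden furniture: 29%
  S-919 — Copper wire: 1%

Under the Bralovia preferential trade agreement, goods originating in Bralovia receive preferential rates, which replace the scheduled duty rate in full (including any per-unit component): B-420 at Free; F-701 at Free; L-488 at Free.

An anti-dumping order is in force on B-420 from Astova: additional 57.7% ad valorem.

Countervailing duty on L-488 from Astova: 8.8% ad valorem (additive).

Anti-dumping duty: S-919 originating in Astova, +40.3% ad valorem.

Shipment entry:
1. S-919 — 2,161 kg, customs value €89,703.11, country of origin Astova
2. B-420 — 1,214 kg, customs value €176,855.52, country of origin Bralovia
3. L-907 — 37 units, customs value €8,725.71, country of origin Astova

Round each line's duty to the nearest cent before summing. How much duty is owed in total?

€40,101.38

Line 1 (S-919, Astova, 2,161 kg, €89,703.11):
Base rate for S-919 is 1%.
Additional duty on S-919 from Astova: +40.3%. Applied ad valorem rate: 1% + 40.3% = 41.3%.
Duty = €89,703.11 × 41.3% = €37,047.38.
Line 2 (B-420, Bralovia, 1,214 kg, €176,855.52):
Base rate for B-420 is 8.5% + €2.60/kg.
Origin Bralovia qualifies under the Coron–Bralovia agreement and B-420 is covered: preferential rate Free applies instead.
The additional-duty order on B-420 targets Astova, not Bralovia; it does not apply.
Duty = €176,855.52 × 0% = €0.00.
Line 3 (L-907, Astova, 37 units, €8,725.71):
Base rate for L-907 is 35%.
Duty = €8,725.71 × 35% = €3,054.00.
Total = €37,047.38 + €0.00 + €3,054.00 = €40,101.38.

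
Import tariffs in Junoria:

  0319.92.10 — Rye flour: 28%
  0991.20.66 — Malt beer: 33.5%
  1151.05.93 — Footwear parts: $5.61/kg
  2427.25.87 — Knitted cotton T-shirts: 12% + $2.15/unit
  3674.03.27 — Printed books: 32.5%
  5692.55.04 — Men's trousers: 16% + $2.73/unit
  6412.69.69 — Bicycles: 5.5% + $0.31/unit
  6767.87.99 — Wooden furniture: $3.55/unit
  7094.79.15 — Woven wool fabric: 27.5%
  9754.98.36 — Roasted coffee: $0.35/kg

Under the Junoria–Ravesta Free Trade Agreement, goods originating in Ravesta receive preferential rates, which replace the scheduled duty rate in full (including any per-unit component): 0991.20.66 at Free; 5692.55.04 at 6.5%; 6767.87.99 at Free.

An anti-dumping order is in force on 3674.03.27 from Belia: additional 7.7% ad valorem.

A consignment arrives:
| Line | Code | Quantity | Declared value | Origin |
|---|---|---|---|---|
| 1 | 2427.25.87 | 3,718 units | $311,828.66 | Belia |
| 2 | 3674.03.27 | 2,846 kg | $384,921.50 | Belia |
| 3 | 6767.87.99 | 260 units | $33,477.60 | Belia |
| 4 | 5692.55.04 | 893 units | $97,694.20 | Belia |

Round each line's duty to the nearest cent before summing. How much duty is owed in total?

$219,143.54

Line 1 (2427.25.87, Belia, 3,718 units, $311,828.66):
Base rate for 2427.25.87 is 12% + $2.15/unit.
Duty = $311,828.66 × 12% + 3,718 × $2.15 = $45,413.14.
Line 2 (3674.03.27, Belia, 2,846 kg, $384,921.50):
Base rate for 3674.03.27 is 32.5%.
Additional duty on 3674.03.27 from Belia: +7.7%. Applied ad valorem rate: 32.5% + 7.7% = 40.2%.
Duty = $384,921.50 × 40.2% = $154,738.44.
Line 3 (6767.87.99, Belia, 260 units, $33,477.60):
Base rate for 6767.87.99 is $3.55/unit.
6767.87.99 has an FTA preferential rate, but origin Belia is not Ravesta; base rate stands.
Duty = 260 × $3.55 = $923.00.
Line 4 (5692.55.04, Belia, 893 units, $97,694.20):
Base rate for 5692.55.04 is 16% + $2.73/unit.
5692.55.04 has an FTA preferential rate, but origin Belia is not Ravesta; base rate stands.
Duty = $97,694.20 × 16% + 893 × $2.73 = $18,068.96.
Total = $45,413.14 + $154,738.44 + $923.00 + $18,068.96 = $219,143.54.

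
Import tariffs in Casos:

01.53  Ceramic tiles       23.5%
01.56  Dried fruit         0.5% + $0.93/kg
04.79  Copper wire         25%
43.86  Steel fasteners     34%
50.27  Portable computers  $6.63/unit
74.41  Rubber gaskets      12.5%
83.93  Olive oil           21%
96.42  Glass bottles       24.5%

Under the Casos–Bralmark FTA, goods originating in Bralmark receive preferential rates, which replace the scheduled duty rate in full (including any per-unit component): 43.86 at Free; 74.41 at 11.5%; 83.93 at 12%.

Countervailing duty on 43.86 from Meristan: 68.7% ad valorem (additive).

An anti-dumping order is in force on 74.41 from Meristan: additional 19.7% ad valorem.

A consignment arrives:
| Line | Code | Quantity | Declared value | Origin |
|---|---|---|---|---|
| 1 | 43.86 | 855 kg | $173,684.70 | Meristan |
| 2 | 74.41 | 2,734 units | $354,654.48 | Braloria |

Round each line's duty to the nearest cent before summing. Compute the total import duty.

$222,706.00

Line 1 (43.86, Meristan, 855 kg, $173,684.70):
Base rate for 43.86 is 34%.
43.86 has an FTA preferential rate, but origin Meristan is not Bralmark; base rate stands.
Additional duty on 43.86 from Meristan: +68.7%. Applied ad valorem rate: 34% + 68.7% = 102.7%.
Duty = $173,684.70 × 102.7% = $178,374.19.
Line 2 (74.41, Braloria, 2,734 units, $354,654.48):
Base rate for 74.41 is 12.5%.
74.41 has an FTA preferential rate, but origin Braloria is not Bralmark; base rate stands.
The additional-duty order on 74.41 targets Meristan, not Braloria; it does not apply.
Duty = $354,654.48 × 12.5% = $44,331.81.
Total = $178,374.19 + $44,331.81 = $222,706.00.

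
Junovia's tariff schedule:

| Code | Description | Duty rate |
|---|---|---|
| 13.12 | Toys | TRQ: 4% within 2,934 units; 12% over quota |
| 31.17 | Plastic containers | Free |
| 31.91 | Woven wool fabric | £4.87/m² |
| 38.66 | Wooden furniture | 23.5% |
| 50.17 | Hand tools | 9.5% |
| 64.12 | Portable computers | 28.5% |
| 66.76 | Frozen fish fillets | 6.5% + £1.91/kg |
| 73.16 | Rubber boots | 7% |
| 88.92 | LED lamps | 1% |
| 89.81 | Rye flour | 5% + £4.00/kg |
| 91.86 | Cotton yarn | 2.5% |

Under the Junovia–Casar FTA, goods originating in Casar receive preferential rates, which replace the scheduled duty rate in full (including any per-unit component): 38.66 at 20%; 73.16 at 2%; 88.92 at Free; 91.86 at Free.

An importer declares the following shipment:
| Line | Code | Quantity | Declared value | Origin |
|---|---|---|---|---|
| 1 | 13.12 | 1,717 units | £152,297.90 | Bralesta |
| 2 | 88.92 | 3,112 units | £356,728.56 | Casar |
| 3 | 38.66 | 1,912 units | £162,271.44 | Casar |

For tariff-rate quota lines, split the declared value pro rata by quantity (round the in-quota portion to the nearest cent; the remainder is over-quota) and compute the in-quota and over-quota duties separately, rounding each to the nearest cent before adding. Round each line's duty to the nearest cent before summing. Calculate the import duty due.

Line 1 (13.12, Bralesta, 1,717 units, £152,297.90):
Code 13.12 is under a tariff-rate quota (threshold 2,934 units). Quantity 1,717 units is within the quota, so the in-quota rate 4% applies to the full value.
Duty = £152,297.90 × 4% = £6,091.92.
Line 2 (88.92, Casar, 3,112 units, £356,728.56):
Base rate for 88.92 is 1%.
Origin Casar qualifies under the Junovia–Casar agreement and 88.92 is covered: preferential rate Free applies instead.
Duty = £356,728.56 × 0% = £0.00.
Line 3 (38.66, Casar, 1,912 units, £162,271.44):
Base rate for 38.66 is 23.5%.
Origin Casar qualifies under the Junovia–Casar agreement and 38.66 is covered: preferential rate 20% applies instead.
Duty = £162,271.44 × 20% = £32,454.29.
Total = £6,091.92 + £0.00 + £32,454.29 = £38,546.21.

£38,546.21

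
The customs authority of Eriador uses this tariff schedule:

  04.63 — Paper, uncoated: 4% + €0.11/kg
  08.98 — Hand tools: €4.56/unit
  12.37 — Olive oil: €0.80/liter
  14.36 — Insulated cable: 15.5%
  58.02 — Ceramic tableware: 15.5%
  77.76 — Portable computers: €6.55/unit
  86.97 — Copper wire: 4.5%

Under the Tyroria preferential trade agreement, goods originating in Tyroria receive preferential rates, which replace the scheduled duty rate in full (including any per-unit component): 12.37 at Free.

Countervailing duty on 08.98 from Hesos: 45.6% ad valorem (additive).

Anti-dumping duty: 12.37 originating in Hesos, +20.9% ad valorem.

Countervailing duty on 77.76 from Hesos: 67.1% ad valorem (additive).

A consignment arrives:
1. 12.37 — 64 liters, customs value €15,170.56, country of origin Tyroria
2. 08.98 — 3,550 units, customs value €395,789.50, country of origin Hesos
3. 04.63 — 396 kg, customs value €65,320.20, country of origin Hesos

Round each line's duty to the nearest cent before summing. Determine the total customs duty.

€199,324.38

Line 1 (12.37, Tyroria, 64 liters, €15,170.56):
Base rate for 12.37 is €0.80/liter.
Origin Tyroria qualifies under the Eriador–Tyroria agreement and 12.37 is covered: preferential rate Free applies instead.
The additional-duty order on 12.37 targets Hesos, not Tyroria; it does not apply.
Duty = €15,170.56 × 0% = €0.00.
Line 2 (08.98, Hesos, 3,550 units, €395,789.50):
Base rate for 08.98 is €4.56/unit.
Additional duty on 08.98 from Hesos: +45.6% ad valorem. Applied ad valorem rate = 45.6%.
Duty = €395,789.50 × 45.6% + 3,550 × €4.56 = €196,668.01.
Line 3 (04.63, Hesos, 396 kg, €65,320.20):
Base rate for 04.63 is 4% + €0.11/kg.
Duty = €65,320.20 × 4% + 396 × €0.11 = €2,656.37.
Total = €0.00 + €196,668.01 + €2,656.37 = €199,324.38.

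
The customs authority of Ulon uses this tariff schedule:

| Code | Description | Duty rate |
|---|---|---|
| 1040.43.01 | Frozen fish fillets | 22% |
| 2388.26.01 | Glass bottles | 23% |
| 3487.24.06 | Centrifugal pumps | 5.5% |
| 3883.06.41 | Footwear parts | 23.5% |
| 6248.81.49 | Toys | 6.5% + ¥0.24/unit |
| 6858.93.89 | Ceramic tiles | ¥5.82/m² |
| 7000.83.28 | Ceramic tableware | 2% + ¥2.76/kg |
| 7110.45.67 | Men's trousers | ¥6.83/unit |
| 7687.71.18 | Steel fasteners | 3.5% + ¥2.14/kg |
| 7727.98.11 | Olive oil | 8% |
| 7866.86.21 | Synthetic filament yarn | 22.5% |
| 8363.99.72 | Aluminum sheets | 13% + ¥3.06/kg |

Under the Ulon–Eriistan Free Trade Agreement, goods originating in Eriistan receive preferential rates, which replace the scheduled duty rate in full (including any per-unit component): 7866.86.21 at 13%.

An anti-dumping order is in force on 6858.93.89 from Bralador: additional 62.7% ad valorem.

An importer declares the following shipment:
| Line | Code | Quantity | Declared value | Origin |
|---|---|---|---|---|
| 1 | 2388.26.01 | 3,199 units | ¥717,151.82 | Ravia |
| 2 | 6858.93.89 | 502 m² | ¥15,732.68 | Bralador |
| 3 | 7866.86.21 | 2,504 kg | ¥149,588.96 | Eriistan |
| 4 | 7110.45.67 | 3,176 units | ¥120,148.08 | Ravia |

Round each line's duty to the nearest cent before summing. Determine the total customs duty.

Line 1 (2388.26.01, Ravia, 3,199 units, ¥717,151.82):
Base rate for 2388.26.01 is 23%.
Duty = ¥717,151.82 × 23% = ¥164,944.92.
Line 2 (6858.93.89, Bralador, 502 m², ¥15,732.68):
Base rate for 6858.93.89 is ¥5.82/m².
Additional duty on 6858.93.89 from Bralador: +62.7% ad valorem. Applied ad valorem rate = 62.7%.
Duty = ¥15,732.68 × 62.7% + 502 × ¥5.82 = ¥12,786.03.
Line 3 (7866.86.21, Eriistan, 2,504 kg, ¥149,588.96):
Base rate for 7866.86.21 is 22.5%.
Origin Eriistan qualifies under the Ulon–Eriistan agreement and 7866.86.21 is covered: preferential rate 13% applies instead.
Duty = ¥149,588.96 × 13% = ¥19,446.56.
Line 4 (7110.45.67, Ravia, 3,176 units, ¥120,148.08):
Base rate for 7110.45.67 is ¥6.83/unit.
Duty = 3,176 × ¥6.83 = ¥21,692.08.
Total = ¥164,944.92 + ¥12,786.03 + ¥19,446.56 + ¥21,692.08 = ¥218,869.59.

¥218,869.59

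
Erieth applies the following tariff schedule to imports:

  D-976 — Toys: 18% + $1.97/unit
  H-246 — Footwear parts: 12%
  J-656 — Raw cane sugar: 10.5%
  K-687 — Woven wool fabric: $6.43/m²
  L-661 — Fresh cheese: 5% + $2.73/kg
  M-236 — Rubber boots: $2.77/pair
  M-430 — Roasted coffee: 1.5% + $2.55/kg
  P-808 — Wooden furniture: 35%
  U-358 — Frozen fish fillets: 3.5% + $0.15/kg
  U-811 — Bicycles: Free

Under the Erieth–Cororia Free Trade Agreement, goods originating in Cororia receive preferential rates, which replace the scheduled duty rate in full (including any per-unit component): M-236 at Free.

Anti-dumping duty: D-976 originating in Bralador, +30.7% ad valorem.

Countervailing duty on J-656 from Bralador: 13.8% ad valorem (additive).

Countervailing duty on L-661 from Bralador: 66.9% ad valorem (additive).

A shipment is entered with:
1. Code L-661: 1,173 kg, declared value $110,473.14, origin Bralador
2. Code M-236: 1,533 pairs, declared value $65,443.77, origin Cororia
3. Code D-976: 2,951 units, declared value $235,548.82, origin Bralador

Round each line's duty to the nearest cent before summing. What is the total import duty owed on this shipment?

Line 1 (L-661, Bralador, 1,173 kg, $110,473.14):
Base rate for L-661 is 5% + $2.73/kg.
Additional duty on L-661 from Bralador: +66.9%. Applied ad valorem rate: 5% + 66.9% = 71.9%.
Duty = $110,473.14 × 71.9% + 1,173 × $2.73 = $82,632.48.
Line 2 (M-236, Cororia, 1,533 pairs, $65,443.77):
Base rate for M-236 is $2.77/pair.
Origin Cororia qualifies under the Erieth–Cororia agreement and M-236 is covered: preferential rate Free applies instead.
Duty = $65,443.77 × 0% = $0.00.
Line 3 (D-976, Bralador, 2,951 units, $235,548.82):
Base rate for D-976 is 18% + $1.97/unit.
Additional duty on D-976 from Bralador: +30.7%. Applied ad valorem rate: 18% + 30.7% = 48.7%.
Duty = $235,548.82 × 48.7% + 2,951 × $1.97 = $120,525.75.
Total = $82,632.48 + $0.00 + $120,525.75 = $203,158.23.

$203,158.23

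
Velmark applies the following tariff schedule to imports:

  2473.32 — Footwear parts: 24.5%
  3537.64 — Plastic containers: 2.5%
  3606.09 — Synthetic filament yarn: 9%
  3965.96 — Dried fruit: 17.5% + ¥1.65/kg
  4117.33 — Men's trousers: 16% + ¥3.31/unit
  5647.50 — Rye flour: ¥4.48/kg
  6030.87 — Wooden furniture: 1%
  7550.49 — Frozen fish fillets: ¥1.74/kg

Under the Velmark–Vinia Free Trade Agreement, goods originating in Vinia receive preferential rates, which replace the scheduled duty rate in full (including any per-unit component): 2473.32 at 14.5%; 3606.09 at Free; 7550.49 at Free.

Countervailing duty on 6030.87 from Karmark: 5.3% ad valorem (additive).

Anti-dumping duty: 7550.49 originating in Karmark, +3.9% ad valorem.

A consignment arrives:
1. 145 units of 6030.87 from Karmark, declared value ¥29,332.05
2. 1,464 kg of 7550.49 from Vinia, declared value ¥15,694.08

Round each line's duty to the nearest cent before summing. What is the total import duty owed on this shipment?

¥1,847.92

Line 1 (6030.87, Karmark, 145 units, ¥29,332.05):
Base rate for 6030.87 is 1%.
Additional duty on 6030.87 from Karmark: +5.3%. Applied ad valorem rate: 1% + 5.3% = 6.3%.
Duty = ¥29,332.05 × 6.3% = ¥1,847.92.
Line 2 (7550.49, Vinia, 1,464 kg, ¥15,694.08):
Base rate for 7550.49 is ¥1.74/kg.
Origin Vinia qualifies under the Velmark–Vinia agreement and 7550.49 is covered: preferential rate Free applies instead.
The additional-duty order on 7550.49 targets Karmark, not Vinia; it does not apply.
Duty = ¥15,694.08 × 0% = ¥0.00.
Total = ¥1,847.92 + ¥0.00 = ¥1,847.92.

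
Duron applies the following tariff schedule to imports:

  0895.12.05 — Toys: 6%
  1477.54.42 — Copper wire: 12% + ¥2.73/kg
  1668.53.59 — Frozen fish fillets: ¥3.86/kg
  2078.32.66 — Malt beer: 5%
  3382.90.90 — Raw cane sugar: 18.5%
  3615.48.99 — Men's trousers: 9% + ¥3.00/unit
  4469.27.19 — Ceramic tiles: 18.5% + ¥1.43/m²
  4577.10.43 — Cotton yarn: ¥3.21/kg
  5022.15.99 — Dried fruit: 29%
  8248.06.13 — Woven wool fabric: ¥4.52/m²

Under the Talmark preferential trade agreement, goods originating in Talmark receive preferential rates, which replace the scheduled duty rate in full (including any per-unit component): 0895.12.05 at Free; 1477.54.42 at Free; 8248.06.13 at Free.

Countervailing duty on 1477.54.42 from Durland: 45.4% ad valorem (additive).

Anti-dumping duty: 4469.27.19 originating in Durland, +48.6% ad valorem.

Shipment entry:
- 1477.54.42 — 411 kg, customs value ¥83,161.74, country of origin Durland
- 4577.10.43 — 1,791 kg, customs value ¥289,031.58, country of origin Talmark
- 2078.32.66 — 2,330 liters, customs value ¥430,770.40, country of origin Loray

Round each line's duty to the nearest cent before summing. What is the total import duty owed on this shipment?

¥76,144.50

Line 1 (1477.54.42, Durland, 411 kg, ¥83,161.74):
Base rate for 1477.54.42 is 12% + ¥2.73/kg.
1477.54.42 has an FTA preferential rate, but origin Durland is not Talmark; base rate stands.
Additional duty on 1477.54.42 from Durland: +45.4%. Applied ad valorem rate: 12% + 45.4% = 57.4%.
Duty = ¥83,161.74 × 57.4% + 411 × ¥2.73 = ¥48,856.87.
Line 2 (4577.10.43, Talmark, 1,791 kg, ¥289,031.58):
Base rate for 4577.10.43 is ¥3.21/kg.
Origin Talmark is the FTA partner but 4577.10.43 is not on the preference list; base rate stands.
Duty = 1,791 × ¥3.21 = ¥5,749.11.
Line 3 (2078.32.66, Loray, 2,330 liters, ¥430,770.40):
Base rate for 2078.32.66 is 5%.
Duty = ¥430,770.40 × 5% = ¥21,538.52.
Total = ¥48,856.87 + ¥5,749.11 + ¥21,538.52 = ¥76,144.50.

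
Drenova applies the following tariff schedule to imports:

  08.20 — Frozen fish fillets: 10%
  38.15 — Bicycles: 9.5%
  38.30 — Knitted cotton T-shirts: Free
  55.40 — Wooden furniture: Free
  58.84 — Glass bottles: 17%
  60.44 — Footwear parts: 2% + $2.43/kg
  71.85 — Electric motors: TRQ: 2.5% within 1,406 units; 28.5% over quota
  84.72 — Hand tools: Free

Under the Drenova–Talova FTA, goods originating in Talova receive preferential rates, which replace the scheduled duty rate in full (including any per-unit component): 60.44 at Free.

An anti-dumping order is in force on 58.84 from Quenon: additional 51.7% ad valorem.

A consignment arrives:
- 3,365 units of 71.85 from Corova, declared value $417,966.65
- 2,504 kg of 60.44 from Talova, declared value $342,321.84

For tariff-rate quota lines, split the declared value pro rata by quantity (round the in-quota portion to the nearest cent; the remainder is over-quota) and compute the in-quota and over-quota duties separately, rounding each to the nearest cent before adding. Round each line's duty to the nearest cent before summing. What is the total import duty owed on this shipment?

Line 1 (71.85, Corova, 3,365 units, $417,966.65):
Code 71.85 is under a tariff-rate quota (threshold 1,406 units). In-quota: 1,406 units at 2.5%; over-quota: 1,959 units at 28.5%.
Pro-rata value split: in-quota = $417,966.65 × 1,406/3,365 = $174,639.26; over-quota = $417,966.65 − $174,639.26 = $243,327.39.
In-quota duty = $174,639.26 × 2.5% = $4,365.98. Over-quota duty = $243,327.39 × 28.5% = $69,348.31.
Line duty = $4,365.98 + $69,348.31 = $73,714.29.
Line 2 (60.44, Talova, 2,504 kg, $342,321.84):
Base rate for 60.44 is 2% + $2.43/kg.
Origin Talova qualifies under the Drenova–Talova agreement and 60.44 is covered: preferential rate Free applies instead.
Duty = $342,321.84 × 0% = $0.00.
Total = $73,714.29 + $0.00 = $73,714.29.

$73,714.29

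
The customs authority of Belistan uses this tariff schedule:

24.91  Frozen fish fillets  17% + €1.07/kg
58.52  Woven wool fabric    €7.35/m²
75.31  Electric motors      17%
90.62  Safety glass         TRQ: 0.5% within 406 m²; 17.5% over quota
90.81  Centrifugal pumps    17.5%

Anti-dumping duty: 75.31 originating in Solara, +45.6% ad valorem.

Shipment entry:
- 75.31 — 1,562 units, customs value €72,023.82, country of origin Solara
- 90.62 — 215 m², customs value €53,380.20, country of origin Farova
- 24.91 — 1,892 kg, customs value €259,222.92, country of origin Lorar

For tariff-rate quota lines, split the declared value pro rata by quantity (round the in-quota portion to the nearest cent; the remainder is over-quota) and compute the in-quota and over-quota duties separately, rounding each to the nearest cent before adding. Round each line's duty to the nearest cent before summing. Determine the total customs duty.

Line 1 (75.31, Solara, 1,562 units, €72,023.82):
Base rate for 75.31 is 17%.
Additional duty on 75.31 from Solara: +45.6%. Applied ad valorem rate: 17% + 45.6% = 62.6%.
Duty = €72,023.82 × 62.6% = €45,086.91.
Line 2 (90.62, Farova, 215 m², €53,380.20):
Code 90.62 is under a tariff-rate quota (threshold 406 m²). Quantity 215 m² is within the quota, so the in-quota rate 0.5% applies to the full value.
Duty = €53,380.20 × 0.5% = €266.90.
Line 3 (24.91, Lorar, 1,892 kg, €259,222.92):
Base rate for 24.91 is 17% + €1.07/kg.
Duty = €259,222.92 × 17% + 1,892 × €1.07 = €46,092.34.
Total = €45,086.91 + €266.90 + €46,092.34 = €91,446.15.

€91,446.15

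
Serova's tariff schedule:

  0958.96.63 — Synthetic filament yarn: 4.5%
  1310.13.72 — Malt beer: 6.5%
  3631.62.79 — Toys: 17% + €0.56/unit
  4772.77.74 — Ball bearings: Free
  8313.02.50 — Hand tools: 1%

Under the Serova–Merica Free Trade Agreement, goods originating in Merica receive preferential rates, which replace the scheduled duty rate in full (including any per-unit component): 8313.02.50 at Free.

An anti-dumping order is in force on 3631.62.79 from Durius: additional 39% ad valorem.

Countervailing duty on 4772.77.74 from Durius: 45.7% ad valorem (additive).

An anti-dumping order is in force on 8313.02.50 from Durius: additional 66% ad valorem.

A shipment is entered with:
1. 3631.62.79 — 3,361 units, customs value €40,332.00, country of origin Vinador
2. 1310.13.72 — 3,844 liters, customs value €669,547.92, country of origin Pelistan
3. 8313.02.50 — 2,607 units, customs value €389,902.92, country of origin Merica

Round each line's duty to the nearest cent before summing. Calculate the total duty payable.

Line 1 (3631.62.79, Vinador, 3,361 units, €40,332.00):
Base rate for 3631.62.79 is 17% + €0.56/unit.
The additional-duty order on 3631.62.79 targets Durius, not Vinador; it does not apply.
Duty = €40,332.00 × 17% + 3,361 × €0.56 = €8,738.60.
Line 2 (1310.13.72, Pelistan, 3,844 liters, €669,547.92):
Base rate for 1310.13.72 is 6.5%.
Duty = €669,547.92 × 6.5% = €43,520.61.
Line 3 (8313.02.50, Merica, 2,607 units, €389,902.92):
Base rate for 8313.02.50 is 1%.
Origin Merica qualifies under the Serova–Merica agreement and 8313.02.50 is covered: preferential rate Free applies instead.
The additional-duty order on 8313.02.50 targets Durius, not Merica; it does not apply.
Duty = €389,902.92 × 0% = €0.00.
Total = €8,738.60 + €43,520.61 + €0.00 = €52,259.21.

€52,259.21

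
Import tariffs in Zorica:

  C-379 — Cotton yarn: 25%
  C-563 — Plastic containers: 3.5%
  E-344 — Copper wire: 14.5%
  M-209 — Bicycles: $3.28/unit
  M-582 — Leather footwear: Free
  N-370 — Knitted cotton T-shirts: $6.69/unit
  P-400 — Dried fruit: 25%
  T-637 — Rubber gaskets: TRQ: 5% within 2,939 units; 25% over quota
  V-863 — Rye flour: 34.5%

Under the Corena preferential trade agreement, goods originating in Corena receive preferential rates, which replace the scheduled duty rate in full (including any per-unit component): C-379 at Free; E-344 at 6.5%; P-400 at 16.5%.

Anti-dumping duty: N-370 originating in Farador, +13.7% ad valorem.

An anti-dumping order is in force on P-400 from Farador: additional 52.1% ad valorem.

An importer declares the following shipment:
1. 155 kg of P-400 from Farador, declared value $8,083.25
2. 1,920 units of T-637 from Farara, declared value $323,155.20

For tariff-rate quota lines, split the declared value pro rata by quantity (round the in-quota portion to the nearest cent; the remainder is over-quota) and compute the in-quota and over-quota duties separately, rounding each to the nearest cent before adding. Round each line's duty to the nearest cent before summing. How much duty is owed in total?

$22,389.95

Line 1 (P-400, Farador, 155 kg, $8,083.25):
Base rate for P-400 is 25%.
P-400 has an FTA preferential rate, but origin Farador is not Corena; base rate stands.
Additional duty on P-400 from Farador: +52.1%. Applied ad valorem rate: 25% + 52.1% = 77.1%.
Duty = $8,083.25 × 77.1% = $6,232.19.
Line 2 (T-637, Farara, 1,920 units, $323,155.20):
Code T-637 is under a tariff-rate quota (threshold 2,939 units). Quantity 1,920 units is within the quota, so the in-quota rate 5% applies to the full value.
Duty = $323,155.20 × 5% = $16,157.76.
Total = $6,232.19 + $16,157.76 = $22,389.95.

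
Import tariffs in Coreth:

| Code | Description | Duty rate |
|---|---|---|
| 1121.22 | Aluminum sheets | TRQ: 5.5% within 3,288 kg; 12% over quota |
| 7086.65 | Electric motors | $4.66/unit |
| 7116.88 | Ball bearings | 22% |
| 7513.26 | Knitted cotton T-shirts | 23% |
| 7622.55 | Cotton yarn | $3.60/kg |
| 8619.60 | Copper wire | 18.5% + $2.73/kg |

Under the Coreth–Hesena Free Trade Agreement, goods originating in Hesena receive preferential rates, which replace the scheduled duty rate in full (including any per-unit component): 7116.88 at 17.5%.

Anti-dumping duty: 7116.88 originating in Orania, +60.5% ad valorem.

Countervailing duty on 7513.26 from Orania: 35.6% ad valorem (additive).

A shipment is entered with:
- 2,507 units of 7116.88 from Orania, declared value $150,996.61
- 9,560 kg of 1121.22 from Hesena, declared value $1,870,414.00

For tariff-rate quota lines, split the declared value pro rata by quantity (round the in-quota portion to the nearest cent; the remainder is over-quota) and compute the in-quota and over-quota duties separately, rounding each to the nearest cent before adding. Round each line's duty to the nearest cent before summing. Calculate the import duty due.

Line 1 (7116.88, Orania, 2,507 units, $150,996.61):
Base rate for 7116.88 is 22%.
7116.88 has an FTA preferential rate, but origin Orania is not Hesena; base rate stands.
Additional duty on 7116.88 from Orania: +60.5%. Applied ad valorem rate: 22% + 60.5% = 82.5%.
Duty = $150,996.61 × 82.5% = $124,572.20.
Line 2 (1121.22, Hesena, 9,560 kg, $1,870,414.00):
Code 1121.22 is under a tariff-rate quota (threshold 3,288 kg). In-quota: 3,288 kg at 5.5%; over-quota: 6,272 kg at 12%.
Pro-rata value split: in-quota = $1,870,414.00 × 3,288/9,560 = $643,297.20; over-quota = $1,870,414.00 − $643,297.20 = $1,227,116.80.
In-quota duty = $643,297.20 × 5.5% = $35,381.35. Over-quota duty = $1,227,116.80 × 12% = $147,254.02.
Line duty = $35,381.35 + $147,254.02 = $182,635.37.
Total = $124,572.20 + $182,635.37 = $307,207.57.

$307,207.57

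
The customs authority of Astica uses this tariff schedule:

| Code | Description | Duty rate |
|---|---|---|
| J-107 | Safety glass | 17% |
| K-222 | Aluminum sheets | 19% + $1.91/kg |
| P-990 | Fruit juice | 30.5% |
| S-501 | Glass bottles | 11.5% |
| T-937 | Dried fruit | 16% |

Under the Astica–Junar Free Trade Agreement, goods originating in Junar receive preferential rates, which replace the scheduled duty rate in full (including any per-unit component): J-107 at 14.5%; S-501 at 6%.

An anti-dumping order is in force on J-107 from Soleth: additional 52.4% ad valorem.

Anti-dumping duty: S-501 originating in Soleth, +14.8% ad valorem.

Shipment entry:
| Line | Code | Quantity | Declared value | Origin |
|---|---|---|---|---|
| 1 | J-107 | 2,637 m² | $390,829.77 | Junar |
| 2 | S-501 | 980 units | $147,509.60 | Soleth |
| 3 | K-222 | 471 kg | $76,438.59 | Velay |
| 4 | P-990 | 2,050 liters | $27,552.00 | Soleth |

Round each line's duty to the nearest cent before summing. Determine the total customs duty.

$119,291.64

Line 1 (J-107, Junar, 2,637 m², $390,829.77):
Base rate for J-107 is 17%.
Origin Junar qualifies under the Astica–Junar agreement and J-107 is covered: preferential rate 14.5% applies instead.
The additional-duty order on J-107 targets Soleth, not Junar; it does not apply.
Duty = $390,829.77 × 14.5% = $56,670.32.
Line 2 (S-501, Soleth, 980 units, $147,509.60):
Base rate for S-501 is 11.5%.
S-501 has an FTA preferential rate, but origin Soleth is not Junar; base rate stands.
Additional duty on S-501 from Soleth: +14.8%. Applied ad valorem rate: 11.5% + 14.8% = 26.3%.
Duty = $147,509.60 × 26.3% = $38,795.02.
Line 3 (K-222, Velay, 471 kg, $76,438.59):
Base rate for K-222 is 19% + $1.91/kg.
Duty = $76,438.59 × 19% + 471 × $1.91 = $15,422.94.
Line 4 (P-990, Soleth, 2,050 liters, $27,552.00):
Base rate for P-990 is 30.5%.
Duty = $27,552.00 × 30.5% = $8,403.36.
Total = $56,670.32 + $38,795.02 + $15,422.94 + $8,403.36 = $119,291.64.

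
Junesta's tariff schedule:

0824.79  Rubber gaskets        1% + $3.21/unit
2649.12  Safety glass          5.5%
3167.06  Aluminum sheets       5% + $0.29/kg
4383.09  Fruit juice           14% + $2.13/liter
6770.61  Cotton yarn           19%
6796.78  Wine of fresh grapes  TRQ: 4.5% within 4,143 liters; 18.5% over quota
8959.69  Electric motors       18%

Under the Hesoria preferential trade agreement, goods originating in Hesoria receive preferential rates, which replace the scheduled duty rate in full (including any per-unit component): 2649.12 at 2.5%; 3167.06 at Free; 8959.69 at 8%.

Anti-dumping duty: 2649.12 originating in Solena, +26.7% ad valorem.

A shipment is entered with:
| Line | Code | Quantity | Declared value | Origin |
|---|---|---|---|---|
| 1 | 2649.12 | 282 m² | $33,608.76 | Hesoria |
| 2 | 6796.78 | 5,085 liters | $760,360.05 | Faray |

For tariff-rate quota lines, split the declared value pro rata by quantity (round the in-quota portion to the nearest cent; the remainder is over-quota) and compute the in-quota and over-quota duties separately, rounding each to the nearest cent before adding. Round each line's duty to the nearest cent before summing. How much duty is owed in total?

$54,776.44

Line 1 (2649.12, Hesoria, 282 m², $33,608.76):
Base rate for 2649.12 is 5.5%.
Origin Hesoria qualifies under the Junesta–Hesoria agreement and 2649.12 is covered: preferential rate 2.5% applies instead.
The additional-duty order on 2649.12 targets Solena, not Hesoria; it does not apply.
Duty = $33,608.76 × 2.5% = $840.22.
Line 2 (6796.78, Faray, 5,085 liters, $760,360.05):
Code 6796.78 is under a tariff-rate quota (threshold 4,143 liters). In-quota: 4,143 liters at 4.5%; over-quota: 942 liters at 18.5%.
Pro-rata value split: in-quota = $760,360.05 × 4,143/5,085 = $619,502.79; over-quota = $760,360.05 − $619,502.79 = $140,857.26.
In-quota duty = $619,502.79 × 4.5% = $27,877.63. Over-quota duty = $140,857.26 × 18.5% = $26,058.59.
Line duty = $27,877.63 + $26,058.59 = $53,936.22.
Total = $840.22 + $53,936.22 = $54,776.44.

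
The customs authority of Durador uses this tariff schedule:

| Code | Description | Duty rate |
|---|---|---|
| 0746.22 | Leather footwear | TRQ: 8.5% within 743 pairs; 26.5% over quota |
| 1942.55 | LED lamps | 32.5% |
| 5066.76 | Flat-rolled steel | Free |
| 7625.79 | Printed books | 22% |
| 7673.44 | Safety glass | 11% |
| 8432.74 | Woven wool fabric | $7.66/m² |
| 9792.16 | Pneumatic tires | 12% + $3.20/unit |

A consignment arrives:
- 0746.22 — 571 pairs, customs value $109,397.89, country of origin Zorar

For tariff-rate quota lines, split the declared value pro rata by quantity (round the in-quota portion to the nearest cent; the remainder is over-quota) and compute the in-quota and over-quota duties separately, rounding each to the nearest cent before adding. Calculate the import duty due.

Line 1 (0746.22, Zorar, 571 pairs, $109,397.89):
Code 0746.22 is under a tariff-rate quota (threshold 743 pairs). Quantity 571 pairs is within the quota, so the in-quota rate 8.5% applies to the full value.
Duty = $109,397.89 × 8.5% = $9,298.82.

$9,298.82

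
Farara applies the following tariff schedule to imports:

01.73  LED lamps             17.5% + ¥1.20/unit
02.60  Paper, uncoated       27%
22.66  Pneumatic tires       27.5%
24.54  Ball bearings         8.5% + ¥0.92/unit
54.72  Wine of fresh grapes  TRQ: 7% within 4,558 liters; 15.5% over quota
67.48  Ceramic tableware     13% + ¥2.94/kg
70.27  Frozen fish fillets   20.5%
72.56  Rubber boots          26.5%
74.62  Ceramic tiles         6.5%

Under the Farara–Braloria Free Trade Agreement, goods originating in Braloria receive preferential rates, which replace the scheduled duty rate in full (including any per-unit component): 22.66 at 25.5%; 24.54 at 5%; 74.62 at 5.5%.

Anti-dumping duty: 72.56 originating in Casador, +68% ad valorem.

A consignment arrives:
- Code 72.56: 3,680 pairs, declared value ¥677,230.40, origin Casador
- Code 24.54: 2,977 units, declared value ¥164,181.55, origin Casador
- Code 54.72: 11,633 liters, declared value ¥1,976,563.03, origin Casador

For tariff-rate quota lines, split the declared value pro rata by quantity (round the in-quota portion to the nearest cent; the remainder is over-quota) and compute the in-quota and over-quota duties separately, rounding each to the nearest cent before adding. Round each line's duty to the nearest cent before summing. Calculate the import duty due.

¥897,216.03

Line 1 (72.56, Casador, 3,680 pairs, ¥677,230.40):
Base rate for 72.56 is 26.5%.
Additional duty on 72.56 from Casador: +68%. Applied ad valorem rate: 26.5% + 68% = 94.5%.
Duty = ¥677,230.40 × 94.5% = ¥639,982.73.
Line 2 (24.54, Casador, 2,977 units, ¥164,181.55):
Base rate for 24.54 is 8.5% + ¥0.92/unit.
24.54 has an FTA preferential rate, but origin Casador is not Braloria; base rate stands.
Duty = ¥164,181.55 × 8.5% + 2,977 × ¥0.92 = ¥16,694.27.
Line 3 (54.72, Casador, 11,633 liters, ¥1,976,563.03):
Code 54.72 is under a tariff-rate quota (threshold 4,558 liters). In-quota: 4,558 liters at 7%; over-quota: 7,075 liters at 15.5%.
Pro-rata value split: in-quota = ¥1,976,563.03 × 4,558/11,633 = ¥774,449.78; over-quota = ¥1,976,563.03 − ¥774,449.78 = ¥1,202,113.25.
In-quota duty = ¥774,449.78 × 7% = ¥54,211.48. Over-quota duty = ¥1,202,113.25 × 15.5% = ¥186,327.55.
Line duty = ¥54,211.48 + ¥186,327.55 = ¥240,539.03.
Total = ¥639,982.73 + ¥16,694.27 + ¥240,539.03 = ¥897,216.03.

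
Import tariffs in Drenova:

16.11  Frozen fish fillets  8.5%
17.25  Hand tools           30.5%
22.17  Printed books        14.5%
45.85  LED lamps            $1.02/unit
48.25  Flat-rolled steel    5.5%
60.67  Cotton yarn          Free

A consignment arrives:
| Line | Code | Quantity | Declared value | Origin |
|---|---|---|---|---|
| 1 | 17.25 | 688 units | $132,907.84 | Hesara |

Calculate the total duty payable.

Line 1 (17.25, Hesara, 688 units, $132,907.84):
Base rate for 17.25 is 30.5%.
Duty = $132,907.84 × 30.5% = $40,536.89.

$40,536.89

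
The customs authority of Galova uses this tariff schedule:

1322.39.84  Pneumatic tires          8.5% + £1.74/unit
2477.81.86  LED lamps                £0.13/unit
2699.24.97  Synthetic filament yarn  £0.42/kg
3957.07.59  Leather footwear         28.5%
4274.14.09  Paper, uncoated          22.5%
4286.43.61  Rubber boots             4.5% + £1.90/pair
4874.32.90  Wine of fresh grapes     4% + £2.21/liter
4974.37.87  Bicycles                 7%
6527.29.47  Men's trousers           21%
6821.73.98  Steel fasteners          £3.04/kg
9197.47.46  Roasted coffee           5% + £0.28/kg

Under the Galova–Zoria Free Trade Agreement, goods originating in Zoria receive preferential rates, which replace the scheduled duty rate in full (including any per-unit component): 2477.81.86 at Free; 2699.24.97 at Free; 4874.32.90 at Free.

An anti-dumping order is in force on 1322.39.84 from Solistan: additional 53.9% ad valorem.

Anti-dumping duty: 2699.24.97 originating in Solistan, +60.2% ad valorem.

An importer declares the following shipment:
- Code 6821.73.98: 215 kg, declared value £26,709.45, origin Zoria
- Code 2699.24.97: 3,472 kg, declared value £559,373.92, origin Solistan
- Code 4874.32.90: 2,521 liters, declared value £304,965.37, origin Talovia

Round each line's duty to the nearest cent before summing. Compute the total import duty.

Line 1 (6821.73.98, Zoria, 215 kg, £26,709.45):
Base rate for 6821.73.98 is £3.04/kg.
Origin Zoria is the FTA partner but 6821.73.98 is not on the preference list; base rate stands.
Duty = 215 × £3.04 = £653.60.
Line 2 (2699.24.97, Solistan, 3,472 kg, £559,373.92):
Base rate for 2699.24.97 is £0.42/kg.
2699.24.97 has an FTA preferential rate, but origin Solistan is not Zoria; base rate stands.
Additional duty on 2699.24.97 from Solistan: +60.2% ad valorem. Applied ad valorem rate = 60.2%.
Duty = £559,373.92 × 60.2% + 3,472 × £0.42 = £338,201.34.
Line 3 (4874.32.90, Talovia, 2,521 liters, £304,965.37):
Base rate for 4874.32.90 is 4% + £2.21/liter.
4874.32.90 has an FTA preferential rate, but origin Talovia is not Zoria; base rate stands.
Duty = £304,965.37 × 4% + 2,521 × £2.21 = £17,770.02.
Total = £653.60 + £338,201.34 + £17,770.02 = £356,624.96.

£356,624.96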